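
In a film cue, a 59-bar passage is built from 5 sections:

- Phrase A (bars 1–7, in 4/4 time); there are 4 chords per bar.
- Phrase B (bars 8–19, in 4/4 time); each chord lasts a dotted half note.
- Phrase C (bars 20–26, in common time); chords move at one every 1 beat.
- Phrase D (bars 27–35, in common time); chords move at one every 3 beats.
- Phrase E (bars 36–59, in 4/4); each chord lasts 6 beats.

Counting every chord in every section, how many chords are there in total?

100 chords

A has 28 beats and chords last 1 each, so 28 chords.
B has 48 beats and chords last 3 each, so 16 chords.
C has 28 beats and chords last 1 each, so 28 chords.
D has 36 beats and chords last 3 each, so 12 chords.
E has 96 beats and chords last 6 each, so 16 chords.
Total: 28 + 16 + 28 + 12 + 16 = 100.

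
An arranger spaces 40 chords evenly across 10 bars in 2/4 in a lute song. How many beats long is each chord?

0.5 beats

10 bars × 2 beats/bar = 20 beats total.
20 beats ÷ 40 chords = 0.5 beats per chord.
(That is an eighth note.)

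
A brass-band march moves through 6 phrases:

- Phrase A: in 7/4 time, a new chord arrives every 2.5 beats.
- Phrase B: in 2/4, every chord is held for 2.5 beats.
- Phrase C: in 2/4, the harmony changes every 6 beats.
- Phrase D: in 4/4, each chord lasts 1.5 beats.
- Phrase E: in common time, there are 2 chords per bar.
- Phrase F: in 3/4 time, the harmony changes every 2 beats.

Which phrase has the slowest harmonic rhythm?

Phrase C

A: 7/2.5 = 2.8 chords/bar.
B: 2/2.5 = 0.8 chords/bar.
C: 2/6 = 1/3 chords/bar.
D: 4/1.5 = 8/3 chords/bar.
E: 4/2 = 2 chords/bar.
F: 3/2 = 1.5 chords/bar.
Slowest is C at 1/3 chords/bar.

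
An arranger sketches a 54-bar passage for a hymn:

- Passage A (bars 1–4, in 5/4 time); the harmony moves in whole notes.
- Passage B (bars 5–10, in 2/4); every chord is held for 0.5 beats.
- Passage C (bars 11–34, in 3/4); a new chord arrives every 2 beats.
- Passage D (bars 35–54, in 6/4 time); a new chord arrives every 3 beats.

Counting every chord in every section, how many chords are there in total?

A: 4 bars × 5 beats = 20 beats; 4 beats/chord → 5 chords.
B: 6 bars × 2 beats = 12 beats; 0.5 beats/chord → 24 chords.
C: 24 bars × 3 beats = 72 beats; 2 beats/chord → 36 chords.
D: 20 bars × 6 beats = 120 beats; 3 beats/chord → 40 chords.
Total: 5 + 24 + 36 + 40 = 105.

105 chords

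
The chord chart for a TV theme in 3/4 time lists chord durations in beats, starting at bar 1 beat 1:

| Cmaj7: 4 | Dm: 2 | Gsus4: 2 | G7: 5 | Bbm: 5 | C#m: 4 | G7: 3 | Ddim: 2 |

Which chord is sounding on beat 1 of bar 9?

Beat 1 of bar 9 is beat (9−1)×3 + 1 = 25 overall.
Running totals: Cmaj7 ends at 4, Dm ends at 6, Gsus4 ends at 8, G7 ends at 13, Bbm ends at 18, C#m ends at 22, G7 ends at 25.
Beat 25 falls within G7.

G7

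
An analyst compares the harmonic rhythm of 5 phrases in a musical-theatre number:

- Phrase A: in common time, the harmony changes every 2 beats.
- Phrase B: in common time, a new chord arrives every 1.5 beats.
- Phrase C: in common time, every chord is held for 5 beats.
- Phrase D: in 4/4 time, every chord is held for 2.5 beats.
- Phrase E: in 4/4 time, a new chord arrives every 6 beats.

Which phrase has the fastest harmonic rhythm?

Phrase B

A: 4/2 = 2 chords/bar.
B: 4/1.5 = 8/3 chords/bar.
C: 4/5 = 0.8 chords/bar.
D: 4/2.5 = 1.6 chords/bar.
E: 4/6 = 2/3 chords/bar.
Fastest is B at 8/3 chords/bar.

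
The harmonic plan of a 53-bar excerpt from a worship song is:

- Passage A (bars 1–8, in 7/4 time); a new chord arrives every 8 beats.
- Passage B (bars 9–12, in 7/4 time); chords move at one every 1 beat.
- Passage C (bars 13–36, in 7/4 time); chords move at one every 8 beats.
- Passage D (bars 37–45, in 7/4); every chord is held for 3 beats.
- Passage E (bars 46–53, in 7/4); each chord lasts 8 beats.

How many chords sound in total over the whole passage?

A: 8 bars × 7 beats = 56 beats; 8 beats/chord → 7 chords.
B: 4 bars × 7 beats = 28 beats; 1 beat/chord → 28 chords.
C: 24 bars × 7 beats = 168 beats; 8 beats/chord → 21 chords.
D: 9 bars × 7 beats = 63 beats; 3 beats/chord → 21 chords.
E: 8 bars × 7 beats = 56 beats; 8 beats/chord → 7 chords.
Total: 7 + 28 + 21 + 21 + 7 = 84.

84 chords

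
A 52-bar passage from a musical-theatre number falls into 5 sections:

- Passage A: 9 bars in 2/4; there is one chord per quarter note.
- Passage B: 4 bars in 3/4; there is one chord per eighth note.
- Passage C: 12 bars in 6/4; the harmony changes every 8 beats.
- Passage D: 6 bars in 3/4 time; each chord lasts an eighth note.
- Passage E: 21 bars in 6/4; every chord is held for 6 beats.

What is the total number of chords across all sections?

108 chords

A: 9·2 = 18 beats, 18/1 = 18 chords.
B: 4·3 = 12 beats, 12/0.5 = 24 chords.
C: 12·6 = 72 beats, 72/8 = 9 chords.
D: 6·3 = 18 beats, 18/0.5 = 36 chords.
E: 21·6 = 126 beats, 126/6 = 21 chords.
Total: 18 + 24 + 9 + 36 + 21 = 108.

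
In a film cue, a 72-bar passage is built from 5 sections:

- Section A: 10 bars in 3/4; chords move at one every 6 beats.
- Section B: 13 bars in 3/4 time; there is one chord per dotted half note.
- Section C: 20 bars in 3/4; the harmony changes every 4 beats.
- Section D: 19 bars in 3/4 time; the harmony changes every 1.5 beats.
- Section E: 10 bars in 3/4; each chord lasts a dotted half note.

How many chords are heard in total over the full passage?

A has 30 beats and chords last 6 each, so 5 chords.
B has 39 beats and chords last 3 each, so 13 chords.
C has 60 beats and chords last 4 each, so 15 chords.
D has 57 beats and chords last 1.5 each, so 38 chords.
E has 30 beats and chords last 3 each, so 10 chords.
Total: 5 + 13 + 15 + 38 + 10 = 81.

81 chords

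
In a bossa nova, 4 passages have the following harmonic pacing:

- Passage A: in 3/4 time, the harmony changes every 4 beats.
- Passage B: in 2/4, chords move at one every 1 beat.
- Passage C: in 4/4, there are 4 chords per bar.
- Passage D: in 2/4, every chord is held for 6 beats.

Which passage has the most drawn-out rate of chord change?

A: 3/4 = 0.75 chords/bar.
B: 2/1 = 2 chords/bar.
C: 4/1 = 4 chords/bar.
D: 2/6 = 1/3 chords/bar.
Slowest is D at 1/3 chords/bar.

Passage D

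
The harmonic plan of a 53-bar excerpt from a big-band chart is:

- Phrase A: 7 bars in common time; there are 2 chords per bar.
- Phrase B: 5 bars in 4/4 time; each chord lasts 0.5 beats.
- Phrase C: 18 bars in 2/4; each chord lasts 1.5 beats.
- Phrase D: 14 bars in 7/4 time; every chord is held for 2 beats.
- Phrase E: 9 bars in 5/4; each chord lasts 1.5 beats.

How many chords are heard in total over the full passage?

A: 7·4 = 28 beats, 28/2 = 14 chords.
B: 5·4 = 20 beats, 20/0.5 = 40 chords.
C: 18·2 = 36 beats, 36/1.5 = 24 chords.
D: 14·7 = 98 beats, 98/2 = 49 chords.
E: 9·5 = 45 beats, 45/1.5 = 30 chords.
Total: 14 + 40 + 24 + 49 + 30 = 157.

157 chords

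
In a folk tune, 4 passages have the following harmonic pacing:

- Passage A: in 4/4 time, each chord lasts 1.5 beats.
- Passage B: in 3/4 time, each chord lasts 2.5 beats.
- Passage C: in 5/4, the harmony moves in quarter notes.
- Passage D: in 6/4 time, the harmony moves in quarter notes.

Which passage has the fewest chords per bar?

Passage B

A: each chord is 1.5 beats in 4/4, so 8/3 per bar.
B: each chord is 2.5 beats in 3/4, so 1.2 per bar.
C: each chord is 1 beat in 5/4, so 5 per bar.
D: each chord is 1 beat in 6/4, so 6 per bar.
Slowest is B at 1.2 chords/bar.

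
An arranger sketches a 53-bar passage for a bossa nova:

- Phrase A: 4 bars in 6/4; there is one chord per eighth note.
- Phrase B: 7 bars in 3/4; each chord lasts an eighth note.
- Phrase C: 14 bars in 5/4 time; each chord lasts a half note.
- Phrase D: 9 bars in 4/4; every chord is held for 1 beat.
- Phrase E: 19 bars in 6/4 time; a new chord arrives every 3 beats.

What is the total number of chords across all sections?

199 chords

A has 24 beats and chords last 0.5 each, so 48 chords.
B has 21 beats and chords last 0.5 each, so 42 chords.
C has 70 beats and chords last 2 each, so 35 chords.
D has 36 beats and chords last 1 each, so 36 chords.
E has 114 beats and chords last 3 each, so 38 chords.
Total: 48 + 42 + 35 + 36 + 38 = 199.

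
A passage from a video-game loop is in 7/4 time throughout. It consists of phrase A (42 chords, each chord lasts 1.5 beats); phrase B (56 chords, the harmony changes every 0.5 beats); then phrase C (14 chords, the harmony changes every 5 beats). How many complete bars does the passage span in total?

A: 42 × 1.5 = 63 beats = 9 bars.
B: 56 × 0.5 = 28 beats = 4 bars.
C: 14 × 5 = 70 beats = 10 bars.
Total: 9 + 4 + 10 = 23 bars.

23 bars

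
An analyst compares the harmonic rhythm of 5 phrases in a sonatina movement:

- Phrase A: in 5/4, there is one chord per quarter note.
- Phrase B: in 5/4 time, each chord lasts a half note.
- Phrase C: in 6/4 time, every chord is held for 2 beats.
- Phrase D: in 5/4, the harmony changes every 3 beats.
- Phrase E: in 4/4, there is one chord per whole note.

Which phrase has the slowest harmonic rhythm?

Phrase E

A: 5/1 = 5 chords/bar.
B: 5/2 = 2.5 chords/bar.
C: 6/2 = 3 chords/bar.
D: 5/3 = 5/3 chords/bar.
E: 4/4 = 1 chord/bar.
Slowest is E at 1 chords/bar.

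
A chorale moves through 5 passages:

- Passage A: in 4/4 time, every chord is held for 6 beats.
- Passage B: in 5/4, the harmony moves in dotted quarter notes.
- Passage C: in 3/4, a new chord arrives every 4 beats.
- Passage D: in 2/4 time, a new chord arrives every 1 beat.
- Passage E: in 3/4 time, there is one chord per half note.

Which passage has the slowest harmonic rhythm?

Passage A

A: 4/6 = 2/3 chords/bar.
B: 5/1.5 = 10/3 chords/bar.
C: 3/4 = 0.75 chords/bar.
D: 2/1 = 2 chords/bar.
E: 3/2 = 1.5 chords/bar.
Slowest is A at 2/3 chords/bar.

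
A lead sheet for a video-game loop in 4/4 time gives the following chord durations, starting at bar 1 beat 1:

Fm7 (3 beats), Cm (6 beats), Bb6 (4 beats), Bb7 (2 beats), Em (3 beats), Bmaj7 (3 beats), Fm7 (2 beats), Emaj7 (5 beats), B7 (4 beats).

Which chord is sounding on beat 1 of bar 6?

Beat 1 of bar 6 is beat (6−1)×4 + 1 = 21 overall.
Running totals: Fm7 ends at 3, Cm ends at 9, Bb6 ends at 13, Bb7 ends at 15, Em ends at 18, Bmaj7 ends at 21.
Beat 21 falls within Bmaj7.

Bmaj7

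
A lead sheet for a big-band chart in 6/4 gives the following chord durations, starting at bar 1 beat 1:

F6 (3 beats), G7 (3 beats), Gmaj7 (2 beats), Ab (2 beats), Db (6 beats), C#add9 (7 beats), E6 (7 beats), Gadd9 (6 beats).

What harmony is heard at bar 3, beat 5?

C#add9

Beat 5 of bar 3 is beat (3−1)×6 + 5 = 17 overall.
Running totals: F6 ends at 3, G7 ends at 6, Gmaj7 ends at 8, Ab ends at 10, Db ends at 16, C#add9 ends at 23.
Beat 17 falls within C#add9.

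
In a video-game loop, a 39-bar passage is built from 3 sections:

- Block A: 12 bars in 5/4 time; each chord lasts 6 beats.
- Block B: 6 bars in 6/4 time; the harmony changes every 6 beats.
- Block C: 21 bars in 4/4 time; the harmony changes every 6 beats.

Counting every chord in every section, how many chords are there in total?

A: 12·5 = 60 beats, 60/6 = 10 chords.
B: 6·6 = 36 beats, 36/6 = 6 chords.
C: 21·4 = 84 beats, 84/6 = 14 chords.
Total: 10 + 6 + 14 = 30.

30 chords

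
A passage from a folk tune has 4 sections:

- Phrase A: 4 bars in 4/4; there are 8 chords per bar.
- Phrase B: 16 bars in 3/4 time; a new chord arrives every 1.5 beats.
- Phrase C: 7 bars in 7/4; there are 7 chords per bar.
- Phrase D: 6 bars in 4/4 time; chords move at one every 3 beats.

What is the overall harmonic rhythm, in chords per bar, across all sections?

A: 4 bars of 4 beats is 16 beats; at 0.5 beats each that's 32 chords.
B: 16 bars of 3 beats is 48 beats; at 1.5 beats each that's 32 chords.
C: 7 bars of 7 beats is 49 beats; at 1 beat each that's 49 chords.
D: 6 bars of 4 beats is 24 beats; at 3 beats each that's 8 chords.
Overall: 121 chords over 33 bars → 121/33 = 11/3 chords per bar.

11/3 chords per bar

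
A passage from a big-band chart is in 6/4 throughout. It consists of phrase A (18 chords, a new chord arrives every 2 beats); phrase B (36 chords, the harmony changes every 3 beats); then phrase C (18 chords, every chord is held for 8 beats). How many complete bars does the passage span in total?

A: 18 × 2 = 36 beats = 6 bars.
B: 36 × 3 = 108 beats = 18 bars.
C: 18 × 8 = 144 beats = 24 bars.
Total: 6 + 18 + 24 = 48 bars.

48 bars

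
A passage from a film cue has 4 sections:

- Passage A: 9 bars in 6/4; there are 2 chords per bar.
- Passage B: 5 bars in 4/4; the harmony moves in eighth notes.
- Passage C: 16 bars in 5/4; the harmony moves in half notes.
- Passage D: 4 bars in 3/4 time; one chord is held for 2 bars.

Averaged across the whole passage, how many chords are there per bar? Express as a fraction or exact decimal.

50/17 chords per bar

A: 9 bars of 6 beats is 54 beats; at 3 beats each that's 18 chords.
B: 5 bars of 4 beats is 20 beats; at 0.5 beats each that's 40 chords.
C: 16 bars of 5 beats is 80 beats; at 2 beats each that's 40 chords.
D: 4 bars of 3 beats is 12 beats; at 6 beats each that's 2 chords.
Overall: 100 chords over 34 bars → 100/34 = 50/17 chords per bar.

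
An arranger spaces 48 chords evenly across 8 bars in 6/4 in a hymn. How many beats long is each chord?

8 bars × 6 beats/bar = 48 beats total.
48 beats ÷ 48 chords = 1 beats per chord.
(That is a quarter note.)

1 beat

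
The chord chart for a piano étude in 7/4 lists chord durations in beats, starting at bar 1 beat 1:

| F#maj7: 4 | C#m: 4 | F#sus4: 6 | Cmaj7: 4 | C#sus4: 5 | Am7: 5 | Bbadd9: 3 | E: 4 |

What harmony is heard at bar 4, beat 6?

Am7

Beat 6 of bar 4 is beat (4−1)×7 + 6 = 27 overall.
Running totals: F#maj7 ends at 4, C#m ends at 8, F#sus4 ends at 14, Cmaj7 ends at 18, C#sus4 ends at 23, Am7 ends at 28.
Beat 27 falls within Am7.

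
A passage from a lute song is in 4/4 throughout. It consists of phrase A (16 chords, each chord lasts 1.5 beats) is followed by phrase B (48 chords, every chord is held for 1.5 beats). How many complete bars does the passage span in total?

A: 16 × 1.5 = 24 beats = 6 bars.
B: 48 × 1.5 = 72 beats = 18 bars.
Total: 6 + 18 = 24 bars.

24 bars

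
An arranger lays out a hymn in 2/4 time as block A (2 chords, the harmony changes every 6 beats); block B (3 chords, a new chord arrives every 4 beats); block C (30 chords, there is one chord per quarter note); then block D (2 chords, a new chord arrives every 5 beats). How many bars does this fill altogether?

32 bars

A: 2 × 6 = 12 beats = 6 bars.
B: 3 × 4 = 12 beats = 6 bars.
C: 30 × 1 = 30 beats = 15 bars.
D: 2 × 5 = 10 beats = 5 bars.
Total: 6 + 6 + 15 + 5 = 32 bars.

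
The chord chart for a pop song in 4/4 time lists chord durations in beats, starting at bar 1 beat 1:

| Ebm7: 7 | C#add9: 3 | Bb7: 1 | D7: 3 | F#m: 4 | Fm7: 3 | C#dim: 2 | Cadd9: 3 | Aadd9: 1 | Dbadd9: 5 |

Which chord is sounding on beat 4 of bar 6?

Cadd9

Beat 4 of bar 6 is beat (6−1)×4 + 4 = 24 overall.
Running totals: Ebm7 ends at 7, C#add9 ends at 10, Bb7 ends at 11, D7 ends at 14, F#m ends at 18, Fm7 ends at 21, C#dim ends at 23, Cadd9 ends at 26.
Beat 24 falls within Cadd9.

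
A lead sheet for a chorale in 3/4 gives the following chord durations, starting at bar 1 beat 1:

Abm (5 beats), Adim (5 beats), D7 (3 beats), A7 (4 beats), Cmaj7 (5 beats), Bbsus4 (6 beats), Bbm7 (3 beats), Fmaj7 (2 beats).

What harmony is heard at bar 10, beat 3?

Beat 3 of bar 10 is beat (10−1)×3 + 3 = 30 overall.
Running totals: Abm ends at 5, Adim ends at 10, D7 ends at 13, A7 ends at 17, Cmaj7 ends at 22, Bbsus4 ends at 28, Bbm7 ends at 31.
Beat 30 falls within Bbm7.

Bbm7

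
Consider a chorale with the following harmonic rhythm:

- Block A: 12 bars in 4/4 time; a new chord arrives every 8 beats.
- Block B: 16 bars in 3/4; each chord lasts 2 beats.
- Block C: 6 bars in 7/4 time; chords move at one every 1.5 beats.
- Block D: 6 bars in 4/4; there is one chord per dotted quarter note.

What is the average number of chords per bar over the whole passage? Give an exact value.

A: 12 bars of 4 beats is 48 beats; at 8 beats each that's 6 chords.
B: 16 bars of 3 beats is 48 beats; at 2 beats each that's 24 chords.
C: 6 bars of 7 beats is 42 beats; at 1.5 beats each that's 28 chords.
D: 6 bars of 4 beats is 24 beats; at 1.5 beats each that's 16 chords.
Overall: 74 chords over 40 bars → 74/40 = 1.85 chords per bar.

1.85 chords per bar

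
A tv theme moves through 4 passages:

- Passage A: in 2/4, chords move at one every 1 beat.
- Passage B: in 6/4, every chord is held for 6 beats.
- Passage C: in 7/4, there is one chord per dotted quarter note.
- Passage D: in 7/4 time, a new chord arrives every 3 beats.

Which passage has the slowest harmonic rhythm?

A: each chord is 1 beat in 2/4, so 2 per bar.
B: each chord is 6 beats in 6/4, so 1 per bar.
C: each chord is 1.5 beats in 7/4, so 14/3 per bar.
D: each chord is 3 beats in 7/4, so 7/3 per bar.
Slowest is B at 1 chords/bar.

Passage B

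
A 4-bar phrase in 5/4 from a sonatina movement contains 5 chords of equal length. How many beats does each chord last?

4 bars × 5 beats/bar = 20 beats total.
20 beats ÷ 5 chords = 4 beats per chord.
(That is a whole note.)

4 beats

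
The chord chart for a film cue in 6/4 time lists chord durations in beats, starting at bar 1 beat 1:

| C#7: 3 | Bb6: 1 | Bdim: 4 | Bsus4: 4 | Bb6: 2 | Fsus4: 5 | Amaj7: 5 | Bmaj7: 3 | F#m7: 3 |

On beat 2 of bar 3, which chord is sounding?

Bb6

Beat 2 of bar 3 is beat (3−1)×6 + 2 = 14 overall.
Running totals: C#7 ends at 3, Bb6 ends at 4, Bdim ends at 8, Bsus4 ends at 12, Bb6 ends at 14.
Beat 14 falls within Bb6.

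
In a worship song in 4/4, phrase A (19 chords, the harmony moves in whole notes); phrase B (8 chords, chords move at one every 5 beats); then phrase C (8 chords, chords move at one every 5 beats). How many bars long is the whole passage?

A: 19 × 4 = 76 beats = 19 bars.
B: 8 × 5 = 40 beats = 10 bars.
C: 8 × 5 = 40 beats = 10 bars.
Total: 19 + 10 + 10 = 39 bars.

39 bars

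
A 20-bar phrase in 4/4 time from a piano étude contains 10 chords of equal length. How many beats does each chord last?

8 beats

20 bars × 4 beats/bar = 80 beats total.
80 beats ÷ 10 chords = 8 beats per chord.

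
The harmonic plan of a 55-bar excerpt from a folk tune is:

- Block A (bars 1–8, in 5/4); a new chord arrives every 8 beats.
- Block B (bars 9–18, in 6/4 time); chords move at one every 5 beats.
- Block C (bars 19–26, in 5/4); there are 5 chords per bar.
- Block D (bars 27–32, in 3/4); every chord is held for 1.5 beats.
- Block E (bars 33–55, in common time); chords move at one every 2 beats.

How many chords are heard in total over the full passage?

115 chords

A: 8·5 = 40 beats, 40/8 = 5 chords.
B: 10·6 = 60 beats, 60/5 = 12 chords.
C: 8·5 = 40 beats, 40/1 = 40 chords.
D: 6·3 = 18 beats, 18/1.5 = 12 chords.
E: 23·4 = 92 beats, 92/2 = 46 chords.
Total: 5 + 12 + 40 + 12 + 46 = 115.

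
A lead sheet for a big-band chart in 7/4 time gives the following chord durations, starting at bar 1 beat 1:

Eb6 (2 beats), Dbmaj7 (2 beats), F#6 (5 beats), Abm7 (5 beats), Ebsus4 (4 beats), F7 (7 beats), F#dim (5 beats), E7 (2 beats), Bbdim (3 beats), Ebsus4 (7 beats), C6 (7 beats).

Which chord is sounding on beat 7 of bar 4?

Beat 7 of bar 4 is beat (4−1)×7 + 7 = 28 overall.
Running totals: Eb6 ends at 2, Dbmaj7 ends at 4, F#6 ends at 9, Abm7 ends at 14, Ebsus4 ends at 18, F7 ends at 25, F#dim ends at 30.
Beat 28 falls within F#dim.

F#dim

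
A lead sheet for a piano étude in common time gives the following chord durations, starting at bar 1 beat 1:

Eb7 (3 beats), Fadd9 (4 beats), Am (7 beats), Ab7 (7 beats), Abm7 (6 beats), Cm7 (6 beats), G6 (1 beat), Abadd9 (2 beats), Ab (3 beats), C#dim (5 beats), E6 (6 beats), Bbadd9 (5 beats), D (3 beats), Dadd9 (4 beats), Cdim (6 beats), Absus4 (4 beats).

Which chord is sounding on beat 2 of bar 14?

Beat 2 of bar 14 is beat (14−1)×4 + 2 = 54 overall.
Running totals: Eb7 ends at 3, Fadd9 ends at 7, Am ends at 14, Ab7 ends at 21, Abm7 ends at 27, Cm7 ends at 33, G6 ends at 34, Abadd9 ends at 36, Ab ends at 39, C#dim ends at 44, E6 ends at 50, Bbadd9 ends at 55.
Beat 54 falls within Bbadd9.

Bbadd9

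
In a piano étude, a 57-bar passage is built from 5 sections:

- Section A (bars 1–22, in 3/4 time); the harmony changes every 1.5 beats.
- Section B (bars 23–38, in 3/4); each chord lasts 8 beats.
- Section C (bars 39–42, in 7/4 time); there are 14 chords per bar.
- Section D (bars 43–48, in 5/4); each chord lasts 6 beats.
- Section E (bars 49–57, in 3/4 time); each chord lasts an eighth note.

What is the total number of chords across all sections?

165 chords

A: 22·3 = 66 beats, 66/1.5 = 44 chords.
B: 16·3 = 48 beats, 48/8 = 6 chords.
C: 4·7 = 28 beats, 28/0.5 = 56 chords.
D: 6·5 = 30 beats, 30/6 = 5 chords.
E: 9·3 = 27 beats, 27/0.5 = 54 chords.
Total: 44 + 6 + 56 + 5 + 54 = 165.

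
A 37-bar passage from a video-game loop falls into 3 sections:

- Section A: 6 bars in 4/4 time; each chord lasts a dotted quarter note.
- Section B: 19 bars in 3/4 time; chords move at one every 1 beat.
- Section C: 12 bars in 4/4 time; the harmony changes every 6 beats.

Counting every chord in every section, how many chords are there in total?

A has 24 beats and chords last 1.5 each, so 16 chords.
B has 57 beats and chords last 1 each, so 57 chords.
C has 48 beats and chords last 6 each, so 8 chords.
Total: 16 + 57 + 8 = 81.

81 chords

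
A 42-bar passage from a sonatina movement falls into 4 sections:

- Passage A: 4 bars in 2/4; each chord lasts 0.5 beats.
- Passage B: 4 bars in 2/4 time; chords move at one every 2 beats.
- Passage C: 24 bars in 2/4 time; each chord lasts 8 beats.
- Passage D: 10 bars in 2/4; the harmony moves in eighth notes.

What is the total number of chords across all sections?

A: 4·2 = 8 beats, 8/0.5 = 16 chords.
B: 4·2 = 8 beats, 8/2 = 4 chords.
C: 24·2 = 48 beats, 48/8 = 6 chords.
D: 10·2 = 20 beats, 20/0.5 = 40 chords.
Total: 16 + 4 + 6 + 40 = 66.

66 chords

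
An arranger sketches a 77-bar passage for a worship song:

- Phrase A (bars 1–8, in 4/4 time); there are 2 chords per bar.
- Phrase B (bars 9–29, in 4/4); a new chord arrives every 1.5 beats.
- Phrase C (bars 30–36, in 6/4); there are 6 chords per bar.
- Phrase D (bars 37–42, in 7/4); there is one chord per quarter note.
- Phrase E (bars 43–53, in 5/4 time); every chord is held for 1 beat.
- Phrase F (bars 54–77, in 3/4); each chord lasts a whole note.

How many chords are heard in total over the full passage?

229 chords

A has 32 beats and chords last 2 each, so 16 chords.
B has 84 beats and chords last 1.5 each, so 56 chords.
C has 42 beats and chords last 1 each, so 42 chords.
D has 42 beats and chords last 1 each, so 42 chords.
E has 55 beats and chords last 1 each, so 55 chords.
F has 72 beats and chords last 4 each, so 18 chords.
Total: 16 + 56 + 42 + 42 + 55 + 18 = 229.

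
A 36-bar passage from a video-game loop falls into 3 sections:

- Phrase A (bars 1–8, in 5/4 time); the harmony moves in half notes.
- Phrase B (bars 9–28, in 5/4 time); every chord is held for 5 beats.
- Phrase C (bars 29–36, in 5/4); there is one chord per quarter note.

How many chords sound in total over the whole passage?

80 chords

A has 40 beats and chords last 2 each, so 20 chords.
B has 100 beats and chords last 5 each, so 20 chords.
C has 40 beats and chords last 1 each, so 40 chords.
Total: 20 + 20 + 40 = 80.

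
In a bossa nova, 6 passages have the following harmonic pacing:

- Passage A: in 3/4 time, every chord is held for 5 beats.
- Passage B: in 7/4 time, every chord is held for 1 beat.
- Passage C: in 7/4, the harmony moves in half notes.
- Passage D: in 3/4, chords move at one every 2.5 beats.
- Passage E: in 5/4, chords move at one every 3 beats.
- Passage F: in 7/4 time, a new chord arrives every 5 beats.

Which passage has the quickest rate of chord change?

Passage B

A: 3 beats/bar ÷ 5 beats/chord = 0.6 chords/bar.
B: 7 beats/bar ÷ 1 beat/chord = 7 chords/bar.
C: 7 beats/bar ÷ 2 beats/chord = 3.5 chords/bar.
D: 3 beats/bar ÷ 2.5 beats/chord = 1.2 chords/bar.
E: 5 beats/bar ÷ 3 beats/chord = 5/3 chords/bar.
F: 7 beats/bar ÷ 5 beats/chord = 1.4 chords/bar.
Fastest is B at 7 chords/bar.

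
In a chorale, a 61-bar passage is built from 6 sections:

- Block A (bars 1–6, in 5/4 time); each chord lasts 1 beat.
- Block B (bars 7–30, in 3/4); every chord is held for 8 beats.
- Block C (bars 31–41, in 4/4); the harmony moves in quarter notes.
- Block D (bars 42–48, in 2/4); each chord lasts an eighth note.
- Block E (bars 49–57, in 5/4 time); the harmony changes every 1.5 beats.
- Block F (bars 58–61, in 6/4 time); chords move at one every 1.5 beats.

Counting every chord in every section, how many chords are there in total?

A: 6 bars × 5 beats = 30 beats; 1 beat/chord → 30 chords.
B: 24 bars × 3 beats = 72 beats; 8 beats/chord → 9 chords.
C: 11 bars × 4 beats = 44 beats; 1 beat/chord → 44 chords.
D: 7 bars × 2 beats = 14 beats; 0.5 beats/chord → 28 chords.
E: 9 bars × 5 beats = 45 beats; 1.5 beats/chord → 30 chords.
F: 4 bars × 6 beats = 24 beats; 1.5 beats/chord → 16 chords.
Total: 30 + 9 + 44 + 28 + 30 + 16 = 157.

157 chords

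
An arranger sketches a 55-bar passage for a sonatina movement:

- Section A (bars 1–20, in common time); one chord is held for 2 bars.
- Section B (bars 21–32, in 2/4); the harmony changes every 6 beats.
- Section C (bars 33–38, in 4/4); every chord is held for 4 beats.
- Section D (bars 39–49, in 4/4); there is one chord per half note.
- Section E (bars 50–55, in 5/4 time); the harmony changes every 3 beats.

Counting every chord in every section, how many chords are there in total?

A has 80 beats and chords last 8 each, so 10 chords.
B has 24 beats and chords last 6 each, so 4 chords.
C has 24 beats and chords last 4 each, so 6 chords.
D has 44 beats and chords last 2 each, so 22 chords.
E has 30 beats and chords last 3 each, so 10 chords.
Total: 10 + 4 + 6 + 22 + 10 = 52.

52 chords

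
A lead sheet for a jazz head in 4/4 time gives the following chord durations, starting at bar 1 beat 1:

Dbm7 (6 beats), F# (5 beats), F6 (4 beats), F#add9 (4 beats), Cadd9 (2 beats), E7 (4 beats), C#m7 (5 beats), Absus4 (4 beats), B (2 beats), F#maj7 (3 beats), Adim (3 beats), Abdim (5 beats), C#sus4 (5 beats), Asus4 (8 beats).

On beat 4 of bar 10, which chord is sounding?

Beat 4 of bar 10 is beat (10−1)×4 + 4 = 40 overall.
Running totals: Dbm7 ends at 6, F# ends at 11, F6 ends at 15, F#add9 ends at 19, Cadd9 ends at 21, E7 ends at 25, C#m7 ends at 30, Absus4 ends at 34, B ends at 36, F#maj7 ends at 39, Adim ends at 42.
Beat 40 falls within Adim.

Adim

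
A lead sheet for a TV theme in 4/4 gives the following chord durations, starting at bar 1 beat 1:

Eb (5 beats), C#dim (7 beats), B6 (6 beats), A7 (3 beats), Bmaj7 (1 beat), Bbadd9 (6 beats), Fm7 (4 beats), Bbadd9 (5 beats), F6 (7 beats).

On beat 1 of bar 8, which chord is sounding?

Beat 1 of bar 8 is beat (8−1)×4 + 1 = 29 overall.
Running totals: Eb ends at 5, C#dim ends at 12, B6 ends at 18, A7 ends at 21, Bmaj7 ends at 22, Bbadd9 ends at 28, Fm7 ends at 32.
Beat 29 falls within Fm7.

Fm7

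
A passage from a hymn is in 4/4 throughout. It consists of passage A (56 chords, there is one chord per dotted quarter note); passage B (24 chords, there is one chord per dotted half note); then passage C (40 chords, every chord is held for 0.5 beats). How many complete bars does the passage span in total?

A: 56 × 1.5 = 84 beats = 21 bars.
B: 24 × 3 = 72 beats = 18 bars.
C: 40 × 0.5 = 20 beats = 5 bars.
Total: 21 + 18 + 5 = 44 bars.

44 bars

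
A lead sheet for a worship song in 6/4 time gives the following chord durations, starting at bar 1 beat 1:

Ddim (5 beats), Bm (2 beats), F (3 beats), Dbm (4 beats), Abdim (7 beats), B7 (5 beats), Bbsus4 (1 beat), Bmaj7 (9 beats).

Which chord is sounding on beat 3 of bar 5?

Beat 3 of bar 5 is beat (5−1)×6 + 3 = 27 overall.
Running totals: Ddim ends at 5, Bm ends at 7, F ends at 10, Dbm ends at 14, Abdim ends at 21, B7 ends at 26, Bbsus4 ends at 27.
Beat 27 falls within Bbsus4.

Bbsus4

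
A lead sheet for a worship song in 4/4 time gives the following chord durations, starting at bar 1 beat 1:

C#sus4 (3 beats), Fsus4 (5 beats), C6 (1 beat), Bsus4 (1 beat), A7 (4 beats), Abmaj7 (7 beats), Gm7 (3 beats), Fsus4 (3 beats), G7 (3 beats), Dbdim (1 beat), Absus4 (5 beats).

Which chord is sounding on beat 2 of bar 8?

G7

Beat 2 of bar 8 is beat (8−1)×4 + 2 = 30 overall.
Running totals: C#sus4 ends at 3, Fsus4 ends at 8, C6 ends at 9, Bsus4 ends at 10, A7 ends at 14, Abmaj7 ends at 21, Gm7 ends at 24, Fsus4 ends at 27, G7 ends at 30.
Beat 30 falls within G7.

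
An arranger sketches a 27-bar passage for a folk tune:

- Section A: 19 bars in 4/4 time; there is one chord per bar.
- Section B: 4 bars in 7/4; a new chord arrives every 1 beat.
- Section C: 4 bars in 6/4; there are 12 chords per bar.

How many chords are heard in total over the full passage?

95 chords

A has 76 beats and chords last 4 each, so 19 chords.
B has 28 beats and chords last 1 each, so 28 chords.
C has 24 beats and chords last 0.5 each, so 48 chords.
Total: 19 + 28 + 48 = 95.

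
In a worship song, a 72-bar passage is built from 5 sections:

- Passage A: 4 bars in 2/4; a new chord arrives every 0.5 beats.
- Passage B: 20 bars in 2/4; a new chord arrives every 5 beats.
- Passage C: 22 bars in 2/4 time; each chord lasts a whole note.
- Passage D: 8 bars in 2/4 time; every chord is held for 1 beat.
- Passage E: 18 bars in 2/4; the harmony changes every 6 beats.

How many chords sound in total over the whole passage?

A: 4·2 = 8 beats, 8/0.5 = 16 chords.
B: 20·2 = 40 beats, 40/5 = 8 chords.
C: 22·2 = 44 beats, 44/4 = 11 chords.
D: 8·2 = 16 beats, 16/1 = 16 chords.
E: 18·2 = 36 beats, 36/6 = 6 chords.
Total: 16 + 8 + 11 + 16 + 6 = 57.

57 chords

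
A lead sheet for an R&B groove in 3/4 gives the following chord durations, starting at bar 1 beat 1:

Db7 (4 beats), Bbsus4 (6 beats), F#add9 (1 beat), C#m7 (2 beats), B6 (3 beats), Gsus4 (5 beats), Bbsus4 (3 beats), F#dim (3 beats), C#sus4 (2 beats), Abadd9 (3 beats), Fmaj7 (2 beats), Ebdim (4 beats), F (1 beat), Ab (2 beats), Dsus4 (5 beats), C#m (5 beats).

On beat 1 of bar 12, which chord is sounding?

Beat 1 of bar 12 is beat (12−1)×3 + 1 = 34 overall.
Running totals: Db7 ends at 4, Bbsus4 ends at 10, F#add9 ends at 11, C#m7 ends at 13, B6 ends at 16, Gsus4 ends at 21, Bbsus4 ends at 24, F#dim ends at 27, C#sus4 ends at 29, Abadd9 ends at 32, Fmaj7 ends at 34.
Beat 34 falls within Fmaj7.

Fmaj7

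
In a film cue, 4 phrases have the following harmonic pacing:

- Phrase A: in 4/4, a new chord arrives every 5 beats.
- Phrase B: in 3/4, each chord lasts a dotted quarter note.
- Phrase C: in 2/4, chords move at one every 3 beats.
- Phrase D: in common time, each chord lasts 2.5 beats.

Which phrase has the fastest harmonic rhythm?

A: 4/5 = 0.8 chords/bar.
B: 3/1.5 = 2 chords/bar.
C: 2/3 = 2/3 chords/bar.
D: 4/2.5 = 1.6 chords/bar.
Fastest is B at 2 chords/bar.

Phrase B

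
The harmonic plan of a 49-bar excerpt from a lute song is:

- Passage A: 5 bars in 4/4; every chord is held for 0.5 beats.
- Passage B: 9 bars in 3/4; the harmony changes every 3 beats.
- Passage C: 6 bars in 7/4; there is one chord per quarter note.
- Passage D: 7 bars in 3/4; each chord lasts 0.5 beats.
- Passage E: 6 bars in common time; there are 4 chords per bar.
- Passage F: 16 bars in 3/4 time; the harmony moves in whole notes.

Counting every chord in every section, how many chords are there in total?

169 chords

A: 5 bars × 4 beats = 20 beats; 0.5 beats/chord → 40 chords.
B: 9 bars × 3 beats = 27 beats; 3 beats/chord → 9 chords.
C: 6 bars × 7 beats = 42 beats; 1 beat/chord → 42 chords.
D: 7 bars × 3 beats = 21 beats; 0.5 beats/chord → 42 chords.
E: 6 bars × 4 beats = 24 beats; 1 beat/chord → 24 chords.
F: 16 bars × 3 beats = 48 beats; 4 beats/chord → 12 chords.
Total: 40 + 9 + 42 + 42 + 24 + 12 = 169.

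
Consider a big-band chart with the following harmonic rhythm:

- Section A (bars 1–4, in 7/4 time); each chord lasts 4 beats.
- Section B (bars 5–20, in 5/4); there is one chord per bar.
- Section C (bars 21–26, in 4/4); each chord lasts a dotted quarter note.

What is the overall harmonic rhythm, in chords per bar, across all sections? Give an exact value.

1.5 chords per bar

A: 4 bars of 7 beats is 28 beats; at 4 beats each that's 7 chords.
B: 16 bars of 5 beats is 80 beats; at 5 beats each that's 16 chords.
C: 6 bars of 4 beats is 24 beats; at 1.5 beats each that's 16 chords.
Overall: 39 chords over 26 bars → 39/26 = 1.5 chords per bar.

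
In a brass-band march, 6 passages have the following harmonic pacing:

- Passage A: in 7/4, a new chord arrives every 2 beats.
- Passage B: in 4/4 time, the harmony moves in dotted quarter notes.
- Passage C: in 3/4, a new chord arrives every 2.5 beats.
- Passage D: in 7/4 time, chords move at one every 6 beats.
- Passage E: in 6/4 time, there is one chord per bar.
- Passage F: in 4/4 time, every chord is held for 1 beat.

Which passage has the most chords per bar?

A: 7 beats/bar ÷ 2 beats/chord = 3.5 chords/bar.
B: 4 beats/bar ÷ 1.5 beats/chord = 8/3 chords/bar.
C: 3 beats/bar ÷ 2.5 beats/chord = 1.2 chords/bar.
D: 7 beats/bar ÷ 6 beats/chord = 7/6 chords/bar.
E: 6 beats/bar ÷ 6 beats/chord = 1 chord/bar.
F: 4 beats/bar ÷ 1 beat/chord = 4 chords/bar.
Fastest is F at 4 chords/bar.

Passage F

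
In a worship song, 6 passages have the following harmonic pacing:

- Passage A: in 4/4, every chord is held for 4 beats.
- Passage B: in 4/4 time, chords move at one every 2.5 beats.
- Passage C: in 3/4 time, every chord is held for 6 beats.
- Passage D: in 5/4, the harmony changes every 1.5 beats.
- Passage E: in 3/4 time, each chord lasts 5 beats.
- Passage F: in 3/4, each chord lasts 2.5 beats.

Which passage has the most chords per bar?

Passage D

A: each chord is 4 beats in 4/4, so 1 per bar.
B: each chord is 2.5 beats in 4/4, so 1.6 per bar.
C: each chord is 6 beats in 3/4, so 0.5 per bar.
D: each chord is 1.5 beats in 5/4, so 10/3 per bar.
E: each chord is 5 beats in 3/4, so 0.6 per bar.
F: each chord is 2.5 beats in 3/4, so 1.2 per bar.
Fastest is D at 10/3 chords/bar.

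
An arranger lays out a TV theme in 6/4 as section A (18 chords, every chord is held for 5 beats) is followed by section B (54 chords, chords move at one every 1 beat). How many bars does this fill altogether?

A: 18 × 5 = 90 beats = 15 bars.
B: 54 × 1 = 54 beats = 9 bars.
Total: 15 + 9 = 24 bars.

24 bars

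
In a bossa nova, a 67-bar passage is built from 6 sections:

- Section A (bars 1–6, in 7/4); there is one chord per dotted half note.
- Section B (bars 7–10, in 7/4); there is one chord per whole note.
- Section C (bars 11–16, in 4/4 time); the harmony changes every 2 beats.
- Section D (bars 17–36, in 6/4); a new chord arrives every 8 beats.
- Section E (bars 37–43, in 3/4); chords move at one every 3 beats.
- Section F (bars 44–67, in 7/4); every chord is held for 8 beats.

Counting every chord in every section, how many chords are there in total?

76 chords

A: 6·7 = 42 beats, 42/3 = 14 chords.
B: 4·7 = 28 beats, 28/4 = 7 chords.
C: 6·4 = 24 beats, 24/2 = 12 chords.
D: 20·6 = 120 beats, 120/8 = 15 chords.
E: 7·3 = 21 beats, 21/3 = 7 chords.
F: 24·7 = 168 beats, 168/8 = 21 chords.
Total: 14 + 7 + 12 + 15 + 7 + 21 = 76.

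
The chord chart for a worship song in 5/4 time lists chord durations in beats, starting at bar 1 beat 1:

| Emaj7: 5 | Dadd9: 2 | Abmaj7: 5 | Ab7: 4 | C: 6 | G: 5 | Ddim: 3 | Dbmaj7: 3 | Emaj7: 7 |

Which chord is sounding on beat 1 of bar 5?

C

Beat 1 of bar 5 is beat (5−1)×5 + 1 = 21 overall.
Running totals: Emaj7 ends at 5, Dadd9 ends at 7, Abmaj7 ends at 12, Ab7 ends at 16, C ends at 22.
Beat 21 falls within C.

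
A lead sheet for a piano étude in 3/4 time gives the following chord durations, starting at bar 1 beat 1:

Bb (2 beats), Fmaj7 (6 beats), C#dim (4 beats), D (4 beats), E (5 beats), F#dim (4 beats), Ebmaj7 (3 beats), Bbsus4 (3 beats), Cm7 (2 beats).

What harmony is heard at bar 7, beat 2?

Beat 2 of bar 7 is beat (7−1)×3 + 2 = 20 overall.
Running totals: Bb ends at 2, Fmaj7 ends at 8, C#dim ends at 12, D ends at 16, E ends at 21.
Beat 20 falls within E.

E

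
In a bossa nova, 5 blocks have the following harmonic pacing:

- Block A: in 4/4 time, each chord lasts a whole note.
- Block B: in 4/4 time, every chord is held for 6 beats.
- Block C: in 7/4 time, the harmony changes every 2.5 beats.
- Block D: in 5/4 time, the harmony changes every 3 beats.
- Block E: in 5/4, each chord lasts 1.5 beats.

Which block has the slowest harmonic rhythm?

Block B

A: each chord is 4 beats in 4/4, so 1 per bar.
B: each chord is 6 beats in 4/4, so 2/3 per bar.
C: each chord is 2.5 beats in 7/4, so 2.8 per bar.
D: each chord is 3 beats in 5/4, so 5/3 per bar.
E: each chord is 1.5 beats in 5/4, so 10/3 per bar.
Slowest is B at 2/3 chords/bar.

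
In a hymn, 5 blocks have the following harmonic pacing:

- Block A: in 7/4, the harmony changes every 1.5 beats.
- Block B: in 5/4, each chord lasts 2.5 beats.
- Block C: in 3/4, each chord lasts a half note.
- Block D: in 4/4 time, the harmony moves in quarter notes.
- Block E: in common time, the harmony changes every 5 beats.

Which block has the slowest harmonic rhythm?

Block E

A: each chord is 1.5 beats in 7/4, so 14/3 per bar.
B: each chord is 2.5 beats in 5/4, so 2 per bar.
C: each chord is 2 beats in 3/4, so 1.5 per bar.
D: each chord is 1 beat in 4/4, so 4 per bar.
E: each chord is 5 beats in 4/4, so 0.8 per bar.
Slowest is E at 0.8 chords/bar.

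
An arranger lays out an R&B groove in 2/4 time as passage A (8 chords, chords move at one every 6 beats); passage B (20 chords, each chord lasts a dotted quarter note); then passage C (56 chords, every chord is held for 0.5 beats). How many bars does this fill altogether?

53 bars

A: 8 × 6 = 48 beats = 24 bars.
B: 20 × 1.5 = 30 beats = 15 bars.
C: 56 × 0.5 = 28 beats = 14 bars.
Total: 24 + 15 + 14 = 53 bars.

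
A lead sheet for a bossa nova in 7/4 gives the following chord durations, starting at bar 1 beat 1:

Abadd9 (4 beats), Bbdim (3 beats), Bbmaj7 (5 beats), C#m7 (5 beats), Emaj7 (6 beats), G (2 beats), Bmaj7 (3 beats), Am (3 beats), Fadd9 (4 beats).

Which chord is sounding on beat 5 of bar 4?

Beat 5 of bar 4 is beat (4−1)×7 + 5 = 26 overall.
Running totals: Abadd9 ends at 4, Bbdim ends at 7, Bbmaj7 ends at 12, C#m7 ends at 17, Emaj7 ends at 23, G ends at 25, Bmaj7 ends at 28.
Beat 26 falls within Bmaj7.

Bmaj7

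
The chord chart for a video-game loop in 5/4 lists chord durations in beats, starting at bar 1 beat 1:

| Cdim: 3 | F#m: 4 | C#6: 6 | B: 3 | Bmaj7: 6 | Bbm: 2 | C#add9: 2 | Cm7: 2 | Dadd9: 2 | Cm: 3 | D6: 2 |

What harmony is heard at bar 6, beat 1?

C#add9

Beat 1 of bar 6 is beat (6−1)×5 + 1 = 26 overall.
Running totals: Cdim ends at 3, F#m ends at 7, C#6 ends at 13, B ends at 16, Bmaj7 ends at 22, Bbm ends at 24, C#add9 ends at 26.
Beat 26 falls within C#add9.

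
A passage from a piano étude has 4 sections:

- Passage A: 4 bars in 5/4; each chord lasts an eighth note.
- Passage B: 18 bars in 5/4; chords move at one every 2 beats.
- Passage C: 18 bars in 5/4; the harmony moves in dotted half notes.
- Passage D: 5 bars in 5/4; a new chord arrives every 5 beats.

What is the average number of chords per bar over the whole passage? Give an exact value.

8/3 chords per bar

A: 4 × 5 = 20 beats ÷ 0.5 = 40 chords.
B: 18 × 5 = 90 beats ÷ 2 = 45 chords.
C: 18 × 5 = 90 beats ÷ 3 = 30 chords.
D: 5 × 5 = 25 beats ÷ 5 = 5 chords.
Overall: 120 chords over 45 bars → 120/45 = 8/3 chords per bar.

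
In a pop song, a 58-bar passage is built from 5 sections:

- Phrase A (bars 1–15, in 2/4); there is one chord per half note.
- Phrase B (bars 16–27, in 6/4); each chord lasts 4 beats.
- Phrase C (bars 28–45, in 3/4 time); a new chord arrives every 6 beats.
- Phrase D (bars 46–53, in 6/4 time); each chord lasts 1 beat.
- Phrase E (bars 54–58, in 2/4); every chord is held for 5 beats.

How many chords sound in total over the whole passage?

A: 15 bars × 2 beats = 30 beats; 2 beats/chord → 15 chords.
B: 12 bars × 6 beats = 72 beats; 4 beats/chord → 18 chords.
C: 18 bars × 3 beats = 54 beats; 6 beats/chord → 9 chords.
D: 8 bars × 6 beats = 48 beats; 1 beat/chord → 48 chords.
E: 5 bars × 2 beats = 10 beats; 5 beats/chord → 2 chords.
Total: 15 + 18 + 9 + 48 + 2 = 92.

92 chords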